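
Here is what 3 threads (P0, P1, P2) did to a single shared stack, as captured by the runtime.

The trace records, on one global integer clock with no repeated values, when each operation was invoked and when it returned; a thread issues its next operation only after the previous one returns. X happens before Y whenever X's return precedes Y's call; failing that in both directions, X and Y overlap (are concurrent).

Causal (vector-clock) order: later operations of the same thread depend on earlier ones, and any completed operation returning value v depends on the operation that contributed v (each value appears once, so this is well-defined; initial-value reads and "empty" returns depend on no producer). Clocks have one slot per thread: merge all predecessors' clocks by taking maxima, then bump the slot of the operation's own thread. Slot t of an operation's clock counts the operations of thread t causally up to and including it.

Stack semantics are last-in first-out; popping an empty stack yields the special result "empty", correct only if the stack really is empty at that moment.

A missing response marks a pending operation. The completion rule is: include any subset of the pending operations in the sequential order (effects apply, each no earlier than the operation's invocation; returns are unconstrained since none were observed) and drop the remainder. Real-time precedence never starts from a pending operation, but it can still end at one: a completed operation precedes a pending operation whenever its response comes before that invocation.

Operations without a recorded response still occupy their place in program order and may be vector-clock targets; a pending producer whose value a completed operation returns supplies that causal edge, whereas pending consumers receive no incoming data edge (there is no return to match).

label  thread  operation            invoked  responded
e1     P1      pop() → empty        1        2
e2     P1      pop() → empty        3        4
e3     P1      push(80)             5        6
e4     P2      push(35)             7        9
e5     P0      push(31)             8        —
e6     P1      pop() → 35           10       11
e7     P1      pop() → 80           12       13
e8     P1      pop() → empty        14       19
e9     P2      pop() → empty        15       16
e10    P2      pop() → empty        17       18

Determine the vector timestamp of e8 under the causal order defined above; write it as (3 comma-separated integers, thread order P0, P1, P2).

root op e4, invoked 7: fresh clock plus P2's own tick → (0, 0, 1)
root op e1, invoked 1: fresh clock plus P1's own tick → (0, 1, 0)
root op e5, invoked 8: fresh clock plus P0's own tick → (1, 0, 0)
e9, invoked 15, takes VC(e4)=(0, 0, 1) under max, adds 1 for P2 → (0, 0, 2)
e2, invoked 3, takes VC(e1)=(0, 1, 0) under max, adds 1 for P1 → (0, 2, 0)
e10, invoked 17, takes VC(e9)=(0, 0, 2) under max, adds 1 for P2 → (0, 0, 3)
e3, invoked 5, takes VC(e2)=(0, 2, 0) under max, adds 1 for P1 → (0, 3, 0)
e6, invoked 10, takes VC(e3)=(0, 3, 0), VC(e4)=(0, 0, 1) under max, adds 1 for P1 → (0, 4, 1)
e7, invoked 12, takes VC(e3)=(0, 3, 0), VC(e6)=(0, 4, 1) under max, adds 1 for P1 → (0, 5, 1)
e8, invoked 14, takes VC(e7)=(0, 5, 1) under max, adds 1 for P1 → (0, 6, 1)
target: VC(e8) = (0, 6, 1)

(0, 6, 1)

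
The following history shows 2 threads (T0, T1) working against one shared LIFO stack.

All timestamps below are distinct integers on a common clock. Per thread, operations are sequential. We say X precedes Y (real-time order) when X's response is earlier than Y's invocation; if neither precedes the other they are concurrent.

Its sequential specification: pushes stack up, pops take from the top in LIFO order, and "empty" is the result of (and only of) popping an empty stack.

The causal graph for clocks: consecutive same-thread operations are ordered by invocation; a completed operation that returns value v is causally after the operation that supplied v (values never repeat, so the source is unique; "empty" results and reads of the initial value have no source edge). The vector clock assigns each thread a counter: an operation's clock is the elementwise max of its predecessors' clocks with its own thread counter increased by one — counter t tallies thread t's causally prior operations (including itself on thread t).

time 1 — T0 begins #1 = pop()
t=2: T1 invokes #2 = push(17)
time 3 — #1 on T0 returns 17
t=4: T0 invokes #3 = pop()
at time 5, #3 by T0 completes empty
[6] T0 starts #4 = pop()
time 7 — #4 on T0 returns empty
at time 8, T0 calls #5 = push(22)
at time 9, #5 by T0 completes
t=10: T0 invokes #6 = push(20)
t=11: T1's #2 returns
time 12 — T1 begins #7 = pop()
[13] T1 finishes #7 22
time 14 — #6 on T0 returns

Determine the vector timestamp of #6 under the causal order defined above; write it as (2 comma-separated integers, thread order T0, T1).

invoked at 2, #2 has no predecessors; its own T1 bump gives (0, 1)
merge at #1 (invoked 1): VC(#2)=(0, 1), own-thread bump on T0 → (1, 1)
merge at #3 (invoked 4): VC(#1)=(1, 1), own-thread bump on T0 → (2, 1)
merge at #4 (invoked 6): VC(#3)=(2, 1), own-thread bump on T0 → (3, 1)
merge at #5 (invoked 8): VC(#4)=(3, 1), own-thread bump on T0 → (4, 1)
merge at #7 (invoked 12): VC(#2)=(0, 1), VC(#5)=(4, 1), own-thread bump on T1 → (4, 2)
merge at #6 (invoked 10): VC(#5)=(4, 1), own-thread bump on T0 → (5, 1)
target: VC(#6) = (5, 1)

(5, 1)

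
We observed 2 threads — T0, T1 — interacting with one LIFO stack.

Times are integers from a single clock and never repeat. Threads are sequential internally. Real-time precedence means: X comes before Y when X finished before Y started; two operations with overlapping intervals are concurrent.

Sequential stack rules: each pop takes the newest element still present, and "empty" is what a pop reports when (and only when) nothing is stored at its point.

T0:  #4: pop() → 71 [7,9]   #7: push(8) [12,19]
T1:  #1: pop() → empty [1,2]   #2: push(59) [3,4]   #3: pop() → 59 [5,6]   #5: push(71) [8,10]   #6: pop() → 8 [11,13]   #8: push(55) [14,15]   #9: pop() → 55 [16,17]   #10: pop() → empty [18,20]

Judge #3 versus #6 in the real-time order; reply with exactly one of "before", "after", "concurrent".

before

#3 spans [5,6], #6 spans [11,13]
resp(#3)=6 < inv(#6)=11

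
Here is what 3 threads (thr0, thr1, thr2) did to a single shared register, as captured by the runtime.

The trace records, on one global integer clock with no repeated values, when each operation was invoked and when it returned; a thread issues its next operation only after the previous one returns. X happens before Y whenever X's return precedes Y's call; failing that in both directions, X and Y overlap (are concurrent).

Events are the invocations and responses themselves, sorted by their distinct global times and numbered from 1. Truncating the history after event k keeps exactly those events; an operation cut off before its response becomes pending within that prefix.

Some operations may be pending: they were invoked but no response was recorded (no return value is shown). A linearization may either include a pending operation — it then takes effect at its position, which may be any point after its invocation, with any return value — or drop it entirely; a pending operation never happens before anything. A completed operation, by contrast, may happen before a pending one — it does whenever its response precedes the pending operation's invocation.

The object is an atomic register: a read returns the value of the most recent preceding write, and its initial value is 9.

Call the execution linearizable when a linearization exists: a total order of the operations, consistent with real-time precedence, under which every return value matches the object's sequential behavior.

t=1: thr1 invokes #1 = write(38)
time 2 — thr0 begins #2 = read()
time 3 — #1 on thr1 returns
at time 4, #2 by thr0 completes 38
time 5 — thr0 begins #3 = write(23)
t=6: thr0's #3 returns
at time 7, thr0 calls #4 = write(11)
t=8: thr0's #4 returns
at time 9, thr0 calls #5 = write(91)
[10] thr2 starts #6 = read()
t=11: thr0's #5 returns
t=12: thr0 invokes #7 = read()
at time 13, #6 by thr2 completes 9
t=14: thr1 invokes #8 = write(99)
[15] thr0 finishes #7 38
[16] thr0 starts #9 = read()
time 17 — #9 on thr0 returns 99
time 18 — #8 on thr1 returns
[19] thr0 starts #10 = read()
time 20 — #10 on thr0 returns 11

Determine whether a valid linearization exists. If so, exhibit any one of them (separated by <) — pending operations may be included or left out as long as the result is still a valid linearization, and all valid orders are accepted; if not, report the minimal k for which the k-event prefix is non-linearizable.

not linearizable — minimal violating prefix: 13 events

cut after 12 events: linearizable; cut after 13 events (#6 responds, time 13): not linearizable
4 orders of the 6 completed register ops respect real time; none is legal
no completion choice of the 1 pending operation (#7) rescues it — every subset was tried
one such order, #1, #2, #3, #4, #5, #6 (pending dropped), breaks at step 6 where #6 read() → 9 is illegal
one such order, #1, #2, #3, #4, #6, #5 (pending dropped), breaks at step 5 where #6 read() → 9 is illegal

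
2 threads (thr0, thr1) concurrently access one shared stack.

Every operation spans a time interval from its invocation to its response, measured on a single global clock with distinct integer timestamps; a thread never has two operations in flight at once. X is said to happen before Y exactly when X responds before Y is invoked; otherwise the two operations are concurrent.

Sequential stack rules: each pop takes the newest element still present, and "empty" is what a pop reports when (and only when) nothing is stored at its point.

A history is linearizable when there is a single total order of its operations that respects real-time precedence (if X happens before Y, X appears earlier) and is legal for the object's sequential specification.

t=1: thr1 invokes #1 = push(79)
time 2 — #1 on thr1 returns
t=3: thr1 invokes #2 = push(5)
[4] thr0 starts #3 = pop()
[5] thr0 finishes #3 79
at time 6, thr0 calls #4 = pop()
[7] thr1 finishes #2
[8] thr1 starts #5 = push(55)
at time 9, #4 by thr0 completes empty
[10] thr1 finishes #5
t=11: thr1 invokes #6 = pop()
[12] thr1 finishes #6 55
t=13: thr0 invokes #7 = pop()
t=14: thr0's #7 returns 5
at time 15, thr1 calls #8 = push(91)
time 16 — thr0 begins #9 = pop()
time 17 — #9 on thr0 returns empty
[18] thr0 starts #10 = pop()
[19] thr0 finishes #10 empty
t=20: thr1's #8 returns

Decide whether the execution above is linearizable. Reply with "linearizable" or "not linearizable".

a witness: #1, #3, #4, #2, #5, #6, #7, #9, #10, #8
after step 1 (#1 push(79)): stack <79>
after step 2 (#3 pop() → 79): stack <>
after step 3 (#4 pop() → empty): stack <>
after step 4 (#2 push(5)): stack <5>
after step 5 (#5 push(55)): stack <5,55>
after step 6 (#6 pop() → 55): stack <5>
after step 7 (#7 pop() → 5): stack <>
after step 8 (#9 pop() → empty): stack <>
after step 9 (#10 pop() → empty): stack <>
after step 10 (#8 push(91)): stack <91>

linearizable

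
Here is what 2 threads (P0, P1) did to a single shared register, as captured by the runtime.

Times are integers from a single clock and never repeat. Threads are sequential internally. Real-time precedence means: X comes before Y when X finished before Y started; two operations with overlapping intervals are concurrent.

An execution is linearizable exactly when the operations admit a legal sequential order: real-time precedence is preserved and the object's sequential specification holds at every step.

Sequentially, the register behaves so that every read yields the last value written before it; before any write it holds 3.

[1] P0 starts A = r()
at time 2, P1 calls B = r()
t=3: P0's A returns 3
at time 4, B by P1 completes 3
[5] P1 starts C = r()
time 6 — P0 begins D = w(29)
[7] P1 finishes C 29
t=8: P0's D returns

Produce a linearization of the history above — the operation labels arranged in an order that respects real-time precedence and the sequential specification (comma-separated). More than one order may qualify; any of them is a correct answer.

step 1: A r() → 3 — value 3
step 2: B r() → 3 — value 3
step 3: D w(29) — value 29
step 4: C r() → 29 — value 29

A, B, D, C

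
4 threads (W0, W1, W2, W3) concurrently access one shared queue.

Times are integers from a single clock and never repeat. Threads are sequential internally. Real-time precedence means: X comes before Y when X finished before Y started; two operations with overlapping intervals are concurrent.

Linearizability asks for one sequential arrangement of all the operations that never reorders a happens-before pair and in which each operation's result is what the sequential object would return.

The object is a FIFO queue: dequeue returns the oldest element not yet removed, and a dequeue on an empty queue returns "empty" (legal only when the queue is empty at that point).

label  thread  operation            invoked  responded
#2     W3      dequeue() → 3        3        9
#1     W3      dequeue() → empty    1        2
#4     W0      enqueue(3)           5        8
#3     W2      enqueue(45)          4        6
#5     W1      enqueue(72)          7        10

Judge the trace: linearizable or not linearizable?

witness order: #1, #4, #2, #3, #5
1. #1 dequeue() → empty, leaving queue <>
2. #4 enqueue(3), leaving queue <3>
3. #2 dequeue() → 3, leaving queue <>
4. #3 enqueue(45), leaving queue <45>
5. #5 enqueue(72), leaving queue <45,72>

linearizable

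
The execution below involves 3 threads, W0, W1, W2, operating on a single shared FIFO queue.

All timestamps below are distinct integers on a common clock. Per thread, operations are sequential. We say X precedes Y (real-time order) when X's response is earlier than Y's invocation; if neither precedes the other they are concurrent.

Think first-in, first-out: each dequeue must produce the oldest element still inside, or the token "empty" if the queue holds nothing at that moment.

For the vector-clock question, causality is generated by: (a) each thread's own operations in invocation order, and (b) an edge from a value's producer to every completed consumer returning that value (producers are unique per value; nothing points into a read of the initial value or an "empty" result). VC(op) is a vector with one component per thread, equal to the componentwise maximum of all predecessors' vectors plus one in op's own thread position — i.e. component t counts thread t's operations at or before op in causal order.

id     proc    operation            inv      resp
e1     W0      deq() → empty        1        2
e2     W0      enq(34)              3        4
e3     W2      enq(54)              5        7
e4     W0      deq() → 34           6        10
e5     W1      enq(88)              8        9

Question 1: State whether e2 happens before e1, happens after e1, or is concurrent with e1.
after

e2 spans [3,4], e1 spans [1,2]
resp(e1)=2 < inv(e2)=3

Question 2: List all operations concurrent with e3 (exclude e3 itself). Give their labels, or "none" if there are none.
e4

overlap test against e3 [5,7]: concurrent iff the interval meets 5..7
e1 [1,2]: before
e2 [3,4]: before
e4 [6,10]: concurrent
e5 [8,9]: after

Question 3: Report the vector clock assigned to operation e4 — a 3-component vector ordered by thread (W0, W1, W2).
(3, 0, 0)

e3 (invocation 5): nothing precedes it; W2's component alone gives (0, 0, 1)
e5 (invocation 8): nothing precedes it; W1's component alone gives (0, 1, 0)
e1 (invocation 1): nothing precedes it; W0's component alone gives (1, 0, 0)
merge at e2 (invoked 3): VC(e1)=(1, 0, 0), own-thread bump on W0 → (2, 0, 0)
merge at e4 (invoked 6): VC(e2)=(2, 0, 0), own-thread bump on W0 → (3, 0, 0)
target: VC(e4) = (3, 0, 0)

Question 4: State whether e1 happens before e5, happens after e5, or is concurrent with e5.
before

e1 spans [1,2], e5 spans [8,9]
resp(e1)=2 < inv(e5)=8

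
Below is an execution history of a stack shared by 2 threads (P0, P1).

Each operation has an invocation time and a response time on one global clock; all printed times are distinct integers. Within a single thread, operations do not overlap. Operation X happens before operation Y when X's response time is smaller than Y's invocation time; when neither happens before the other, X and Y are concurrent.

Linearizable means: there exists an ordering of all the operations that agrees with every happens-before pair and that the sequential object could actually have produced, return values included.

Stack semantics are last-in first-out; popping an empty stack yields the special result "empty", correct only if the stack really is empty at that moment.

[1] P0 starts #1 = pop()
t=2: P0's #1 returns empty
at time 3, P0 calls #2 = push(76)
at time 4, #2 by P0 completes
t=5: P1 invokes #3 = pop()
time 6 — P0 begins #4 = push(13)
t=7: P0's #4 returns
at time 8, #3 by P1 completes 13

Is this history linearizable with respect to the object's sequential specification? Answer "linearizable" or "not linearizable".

witness order: #1, #2, #4, #3
1. #1 pop() → empty, leaving stack <>
2. #2 push(76), leaving stack <76>
3. #4 push(13), leaving stack <76,13>
4. #3 pop() → 13, leaving stack <76>

linearizable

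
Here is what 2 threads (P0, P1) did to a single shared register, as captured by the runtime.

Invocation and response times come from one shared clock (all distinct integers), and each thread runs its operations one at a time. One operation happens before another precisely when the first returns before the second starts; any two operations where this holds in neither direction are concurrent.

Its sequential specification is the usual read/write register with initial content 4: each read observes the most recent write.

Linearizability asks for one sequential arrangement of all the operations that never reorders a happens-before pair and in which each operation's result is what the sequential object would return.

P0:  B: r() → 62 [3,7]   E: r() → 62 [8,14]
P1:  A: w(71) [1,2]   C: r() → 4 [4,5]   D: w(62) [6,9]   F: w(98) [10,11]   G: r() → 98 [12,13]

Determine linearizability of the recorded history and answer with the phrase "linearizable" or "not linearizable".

cut after 4 events: linearizable; cut after 5 events (C responds, time 5): not linearizable
exhaustive check: the 2 completed register ops admit one real-time order; illegal
no completion choice of the 1 pending operation (B) rescues it — every subset was tried
one such order, A, C (pending dropped), breaks at step 2 where C r() → 4 is illegal

not linearizable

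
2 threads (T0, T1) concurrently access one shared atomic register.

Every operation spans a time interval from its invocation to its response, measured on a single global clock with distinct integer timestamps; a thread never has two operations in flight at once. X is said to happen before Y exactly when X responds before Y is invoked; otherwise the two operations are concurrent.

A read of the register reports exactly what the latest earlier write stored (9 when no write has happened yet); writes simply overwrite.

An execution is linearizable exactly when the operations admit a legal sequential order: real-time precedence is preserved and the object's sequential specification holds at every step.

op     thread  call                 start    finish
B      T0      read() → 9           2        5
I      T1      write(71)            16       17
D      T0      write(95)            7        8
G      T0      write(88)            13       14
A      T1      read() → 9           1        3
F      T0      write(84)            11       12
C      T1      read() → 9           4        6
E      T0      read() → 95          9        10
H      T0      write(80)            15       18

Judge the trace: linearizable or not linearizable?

witness order: A, B, C, D, E, F, G, H, I
after step 1 (A read() → 9): value 9
after step 2 (B read() → 9): value 9
after step 3 (C read() → 9): value 9
after step 4 (D write(95)): value 95
after step 5 (E read() → 95): value 95
after step 6 (F write(84)): value 84
after step 7 (G write(88)): value 88
after step 8 (H write(80)): value 80
after step 9 (I write(71)): value 71

linearizable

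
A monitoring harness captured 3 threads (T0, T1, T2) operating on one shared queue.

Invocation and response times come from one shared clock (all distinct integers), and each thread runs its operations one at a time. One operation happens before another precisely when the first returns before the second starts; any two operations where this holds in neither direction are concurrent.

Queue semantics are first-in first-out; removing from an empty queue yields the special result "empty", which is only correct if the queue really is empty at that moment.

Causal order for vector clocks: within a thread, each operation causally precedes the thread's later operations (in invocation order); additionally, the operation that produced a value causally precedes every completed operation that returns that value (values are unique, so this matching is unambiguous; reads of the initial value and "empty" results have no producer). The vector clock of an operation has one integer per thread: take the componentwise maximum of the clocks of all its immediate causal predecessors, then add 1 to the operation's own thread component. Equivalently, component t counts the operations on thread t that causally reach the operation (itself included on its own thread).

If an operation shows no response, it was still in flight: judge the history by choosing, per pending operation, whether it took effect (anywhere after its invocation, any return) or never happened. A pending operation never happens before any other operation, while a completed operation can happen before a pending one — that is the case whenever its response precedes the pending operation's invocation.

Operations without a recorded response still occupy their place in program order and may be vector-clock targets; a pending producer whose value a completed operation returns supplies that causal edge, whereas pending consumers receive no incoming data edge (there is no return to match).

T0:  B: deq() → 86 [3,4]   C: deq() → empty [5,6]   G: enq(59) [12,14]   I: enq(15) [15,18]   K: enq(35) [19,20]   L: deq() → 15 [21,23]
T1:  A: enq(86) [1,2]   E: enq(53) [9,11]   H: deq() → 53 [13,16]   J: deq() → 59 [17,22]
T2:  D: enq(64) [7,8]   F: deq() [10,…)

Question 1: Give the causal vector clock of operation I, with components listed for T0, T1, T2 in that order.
(4, 1, 0)

VC(D, invoked at 7): no causal predecessors; +1 on T2 → (0, 0, 1)
VC(A, invoked at 1): no causal predecessors; +1 on T1 → (0, 1, 0)
merge at F (invoked 10): VC(D)=(0, 0, 1), own-thread bump on T2 → (0, 0, 2)
merge at E (invoked 9): VC(A)=(0, 1, 0), own-thread bump on T1 → (0, 2, 0)
merge at B (invoked 3): VC(A)=(0, 1, 0), own-thread bump on T0 → (1, 1, 0)
merge at H (invoked 13): VC(E)=(0, 2, 0), own-thread bump on T1 → (0, 3, 0)
merge at C (invoked 5): VC(B)=(1, 1, 0), own-thread bump on T0 → (2, 1, 0)
merge at G (invoked 12): VC(C)=(2, 1, 0), own-thread bump on T0 → (3, 1, 0)
merge at I (invoked 15): VC(G)=(3, 1, 0), own-thread bump on T0 → (4, 1, 0)
merge at K (invoked 19): VC(I)=(4, 1, 0), own-thread bump on T0 → (5, 1, 0)
merge at J (invoked 17): VC(G)=(3, 1, 0), VC(H)=(0, 3, 0), own-thread bump on T1 → (3, 4, 0)
merge at L (invoked 21): VC(I)=(4, 1, 0), VC(K)=(5, 1, 0), own-thread bump on T0 → (6, 1, 0)
target: VC(I) = (4, 1, 0)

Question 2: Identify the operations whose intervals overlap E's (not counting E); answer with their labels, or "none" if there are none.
F

E spans [9,11]: anything still running between times 9 and 11 counts as concurrent
A [1,2]: before
B [3,4]: before
C [5,6]: before
D [7,8]: before
F [10,…): concurrent
G [12,14]: after
H [13,16]: after
I [15,18]: after
J [17,22]: after
K [19,20]: after
L [21,23]: after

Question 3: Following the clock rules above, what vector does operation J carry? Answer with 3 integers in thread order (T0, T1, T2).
(3, 4, 0)

root op D, invoked 7: fresh clock plus T2's own tick → (0, 0, 1)
root op A, invoked 1: fresh clock plus T1's own tick → (0, 1, 0)
invoked at 10, F merges VC(D)=(0, 0, 1) and bumps T2's slot → (0, 0, 2)
invoked at 9, E merges VC(A)=(0, 1, 0) and bumps T1's slot → (0, 2, 0)
invoked at 3, B merges VC(A)=(0, 1, 0) and bumps T0's slot → (1, 1, 0)
invoked at 13, H merges VC(E)=(0, 2, 0) and bumps T1's slot → (0, 3, 0)
invoked at 5, C merges VC(B)=(1, 1, 0) and bumps T0's slot → (2, 1, 0)
invoked at 12, G merges VC(C)=(2, 1, 0) and bumps T0's slot → (3, 1, 0)
invoked at 15, I merges VC(G)=(3, 1, 0) and bumps T0's slot → (4, 1, 0)
invoked at 19, K merges VC(I)=(4, 1, 0) and bumps T0's slot → (5, 1, 0)
invoked at 17, J merges VC(G)=(3, 1, 0), VC(H)=(0, 3, 0) and bumps T1's slot → (3, 4, 0)
invoked at 21, L merges VC(I)=(4, 1, 0), VC(K)=(5, 1, 0) and bumps T0's slot → (6, 1, 0)
target: VC(J) = (3, 4, 0)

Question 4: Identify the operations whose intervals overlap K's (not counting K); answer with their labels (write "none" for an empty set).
F, J

K runs from 19 to 20; window-overlapping ops are concurrent
A [1,2]: before
B [3,4]: before
C [5,6]: before
D [7,8]: before
E [9,11]: before
F [10,…): concurrent
G [12,14]: before
H [13,16]: before
I [15,18]: before
J [17,22]: concurrent
L [21,23]: after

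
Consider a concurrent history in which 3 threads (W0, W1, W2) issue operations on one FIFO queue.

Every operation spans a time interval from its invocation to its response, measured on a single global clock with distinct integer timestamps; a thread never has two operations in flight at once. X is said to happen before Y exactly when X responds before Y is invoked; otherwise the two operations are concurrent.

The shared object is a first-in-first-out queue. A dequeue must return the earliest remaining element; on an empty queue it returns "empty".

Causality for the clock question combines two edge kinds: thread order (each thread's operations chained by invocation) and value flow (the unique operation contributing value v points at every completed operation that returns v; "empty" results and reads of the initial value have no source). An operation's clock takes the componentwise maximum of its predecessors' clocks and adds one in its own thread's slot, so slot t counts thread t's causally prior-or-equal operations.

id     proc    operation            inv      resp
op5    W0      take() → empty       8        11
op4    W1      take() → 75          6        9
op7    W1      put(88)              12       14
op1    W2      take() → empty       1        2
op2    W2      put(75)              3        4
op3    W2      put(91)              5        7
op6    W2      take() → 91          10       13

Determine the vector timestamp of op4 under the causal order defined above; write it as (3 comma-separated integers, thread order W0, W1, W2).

invoked at 1, op1 has no predecessors; its own W2 bump gives (0, 0, 1)
invoked at 8, op5 has no predecessors; its own W0 bump gives (1, 0, 0)
merge at op2 (invoked 3): VC(op1)=(0, 0, 1), own-thread bump on W2 → (0, 0, 2)
merge at op3 (invoked 5): VC(op2)=(0, 0, 2), own-thread bump on W2 → (0, 0, 3)
merge at op4 (invoked 6): VC(op2)=(0, 0, 2), own-thread bump on W1 → (0, 1, 2)
merge at op6 (invoked 10): VC(op3)=(0, 0, 3), own-thread bump on W2 → (0, 0, 4)
merge at op7 (invoked 12): VC(op4)=(0, 1, 2), own-thread bump on W1 → (0, 2, 2)
target: VC(op4) = (0, 1, 2)

(0, 1, 2)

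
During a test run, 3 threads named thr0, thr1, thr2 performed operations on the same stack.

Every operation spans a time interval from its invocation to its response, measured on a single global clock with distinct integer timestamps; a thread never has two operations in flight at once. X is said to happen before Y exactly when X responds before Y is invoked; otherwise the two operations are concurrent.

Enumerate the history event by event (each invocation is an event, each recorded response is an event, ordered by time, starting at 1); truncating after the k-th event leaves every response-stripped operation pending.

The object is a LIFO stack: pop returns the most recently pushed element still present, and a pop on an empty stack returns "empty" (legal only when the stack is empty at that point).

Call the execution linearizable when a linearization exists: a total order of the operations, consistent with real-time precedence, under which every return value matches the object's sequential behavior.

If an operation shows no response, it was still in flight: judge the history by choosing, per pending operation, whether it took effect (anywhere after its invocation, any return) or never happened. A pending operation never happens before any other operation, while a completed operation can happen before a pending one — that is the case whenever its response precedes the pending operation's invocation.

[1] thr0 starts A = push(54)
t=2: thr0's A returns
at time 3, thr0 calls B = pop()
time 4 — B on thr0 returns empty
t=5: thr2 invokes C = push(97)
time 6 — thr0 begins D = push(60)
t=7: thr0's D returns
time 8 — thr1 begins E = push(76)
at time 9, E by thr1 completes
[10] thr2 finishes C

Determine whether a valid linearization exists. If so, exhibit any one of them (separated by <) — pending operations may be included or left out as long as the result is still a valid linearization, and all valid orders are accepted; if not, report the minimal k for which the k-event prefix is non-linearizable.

the violation lands at event 4, B's response at time 4: events 1..3 linearize, events 1..4 do not
the completed operations (2 total) allow one real-time order; the stack replay rejects it
sample order A, B stalls at step 2 — B pop() → empty has no legal effect

not linearizable — minimal violating prefix: 4 events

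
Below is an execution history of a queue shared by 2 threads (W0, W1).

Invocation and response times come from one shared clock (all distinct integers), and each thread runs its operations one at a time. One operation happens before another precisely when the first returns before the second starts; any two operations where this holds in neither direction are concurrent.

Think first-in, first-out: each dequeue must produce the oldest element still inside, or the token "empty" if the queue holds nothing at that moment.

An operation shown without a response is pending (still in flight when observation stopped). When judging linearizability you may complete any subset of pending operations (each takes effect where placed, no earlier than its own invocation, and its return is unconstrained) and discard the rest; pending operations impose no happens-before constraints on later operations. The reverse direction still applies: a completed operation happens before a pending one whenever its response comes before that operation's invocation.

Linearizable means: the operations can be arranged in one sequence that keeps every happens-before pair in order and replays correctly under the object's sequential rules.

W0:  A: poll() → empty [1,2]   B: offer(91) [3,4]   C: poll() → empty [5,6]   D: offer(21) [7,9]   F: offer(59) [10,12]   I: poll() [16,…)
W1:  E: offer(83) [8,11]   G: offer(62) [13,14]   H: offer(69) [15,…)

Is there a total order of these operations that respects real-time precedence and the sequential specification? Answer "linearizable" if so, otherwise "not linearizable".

not linearizable

through event 5 a valid linearization exists; event 6 (C responding at time 6) ends that
exactly one order of the 3 completed ops respects real time; the queue replay fails
sample order A, B, C stalls at step 3 — C poll() → empty has no legal effect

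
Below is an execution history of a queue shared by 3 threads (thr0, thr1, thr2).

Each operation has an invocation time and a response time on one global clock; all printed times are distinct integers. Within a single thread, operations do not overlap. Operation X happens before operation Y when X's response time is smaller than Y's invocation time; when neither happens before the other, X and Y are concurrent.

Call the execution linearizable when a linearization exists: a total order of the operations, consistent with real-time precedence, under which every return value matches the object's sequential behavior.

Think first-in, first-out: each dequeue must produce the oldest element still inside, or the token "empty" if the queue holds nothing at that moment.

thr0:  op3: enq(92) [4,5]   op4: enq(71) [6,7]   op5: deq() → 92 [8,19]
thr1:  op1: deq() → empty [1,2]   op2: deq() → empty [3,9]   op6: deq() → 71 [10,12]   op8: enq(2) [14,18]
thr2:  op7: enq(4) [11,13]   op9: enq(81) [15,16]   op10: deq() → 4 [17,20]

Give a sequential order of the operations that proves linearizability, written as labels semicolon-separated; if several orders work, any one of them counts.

op1; op2; op3; op4; op5; op6; op7; op8; op9; op10

step 1: op1 deq() → empty — queue <>
step 2: op2 deq() → empty — queue <>
step 3: op3 enq(92) — queue <92>
step 4: op4 enq(71) — queue <92,71>
step 5: op5 deq() → 92 — queue <71>
step 6: op6 deq() → 71 — queue <>
step 7: op7 enq(4) — queue <4>
step 8: op8 enq(2) — queue <4,2>
step 9: op9 enq(81) — queue <4,2,81>
step 10: op10 deq() → 4 — queue <2,81>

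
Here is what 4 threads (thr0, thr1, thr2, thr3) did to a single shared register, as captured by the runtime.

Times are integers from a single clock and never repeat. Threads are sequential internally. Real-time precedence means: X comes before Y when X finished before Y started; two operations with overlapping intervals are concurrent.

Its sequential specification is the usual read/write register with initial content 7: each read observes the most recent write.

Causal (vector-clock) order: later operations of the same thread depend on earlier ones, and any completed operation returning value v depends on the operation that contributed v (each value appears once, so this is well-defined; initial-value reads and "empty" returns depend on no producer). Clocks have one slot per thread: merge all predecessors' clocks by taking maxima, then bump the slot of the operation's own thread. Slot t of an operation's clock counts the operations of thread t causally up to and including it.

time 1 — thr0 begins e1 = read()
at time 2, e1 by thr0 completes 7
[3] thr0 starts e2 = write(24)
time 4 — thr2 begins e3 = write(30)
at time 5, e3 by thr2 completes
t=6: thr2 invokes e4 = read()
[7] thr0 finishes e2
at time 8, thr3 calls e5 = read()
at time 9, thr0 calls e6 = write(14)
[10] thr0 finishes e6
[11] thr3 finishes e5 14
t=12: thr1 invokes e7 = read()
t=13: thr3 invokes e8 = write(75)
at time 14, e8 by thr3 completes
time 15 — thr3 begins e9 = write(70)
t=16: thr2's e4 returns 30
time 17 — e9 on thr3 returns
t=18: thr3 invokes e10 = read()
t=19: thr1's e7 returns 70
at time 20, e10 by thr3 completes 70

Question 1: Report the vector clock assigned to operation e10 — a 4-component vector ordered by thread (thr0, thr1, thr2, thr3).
e3, invoked 4, has no incoming edges; only thr2's bump applies → (0, 0, 1, 0)
e1, invoked 1, has no incoming edges; only thr0's bump applies → (1, 0, 0, 0)
e4 (invocation 6): componentwise max over VC(e3)=(0, 0, 1, 0), +1 at thr2, giving (0, 0, 2, 0)
e2 (invocation 3): componentwise max over VC(e1)=(1, 0, 0, 0), +1 at thr0, giving (2, 0, 0, 0)
e6 (invocation 9): componentwise max over VC(e2)=(2, 0, 0, 0), +1 at thr0, giving (3, 0, 0, 0)
e5 (invocation 8): componentwise max over VC(e6)=(3, 0, 0, 0), +1 at thr3, giving (3, 0, 0, 1)
e8 (invocation 13): componentwise max over VC(e5)=(3, 0, 0, 1), +1 at thr3, giving (3, 0, 0, 2)
e9 (invocation 15): componentwise max over VC(e8)=(3, 0, 0, 2), +1 at thr3, giving (3, 0, 0, 3)
e10 (invocation 18): componentwise max over VC(e9)=(3, 0, 0, 3), +1 at thr3, giving (3, 0, 0, 4)
e7 (invocation 12): componentwise max over VC(e9)=(3, 0, 0, 3), +1 at thr1, giving (3, 1, 0, 3)
target: VC(e10) = (3, 0, 0, 4)

(3, 0, 0, 4)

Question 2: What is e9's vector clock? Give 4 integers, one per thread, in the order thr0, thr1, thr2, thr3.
root op e3, invoked 4: fresh clock plus thr2's own tick → (0, 0, 1, 0)
root op e1, invoked 1: fresh clock plus thr0's own tick → (1, 0, 0, 0)
invoked at 6, e4 merges VC(e3)=(0, 0, 1, 0) and bumps thr2's slot → (0, 0, 2, 0)
invoked at 3, e2 merges VC(e1)=(1, 0, 0, 0) and bumps thr0's slot → (2, 0, 0, 0)
invoked at 9, e6 merges VC(e2)=(2, 0, 0, 0) and bumps thr0's slot → (3, 0, 0, 0)
invoked at 8, e5 merges VC(e6)=(3, 0, 0, 0) and bumps thr3's slot → (3, 0, 0, 1)
invoked at 13, e8 merges VC(e5)=(3, 0, 0, 1) and bumps thr3's slot → (3, 0, 0, 2)
invoked at 15, e9 merges VC(e8)=(3, 0, 0, 2) and bumps thr3's slot → (3, 0, 0, 3)
invoked at 18, e10 merges VC(e9)=(3, 0, 0, 3) and bumps thr3's slot → (3, 0, 0, 4)
invoked at 12, e7 merges VC(e9)=(3, 0, 0, 3) and bumps thr1's slot → (3, 1, 0, 3)
target: VC(e9) = (3, 0, 0, 3)

(3, 0, 0, 3)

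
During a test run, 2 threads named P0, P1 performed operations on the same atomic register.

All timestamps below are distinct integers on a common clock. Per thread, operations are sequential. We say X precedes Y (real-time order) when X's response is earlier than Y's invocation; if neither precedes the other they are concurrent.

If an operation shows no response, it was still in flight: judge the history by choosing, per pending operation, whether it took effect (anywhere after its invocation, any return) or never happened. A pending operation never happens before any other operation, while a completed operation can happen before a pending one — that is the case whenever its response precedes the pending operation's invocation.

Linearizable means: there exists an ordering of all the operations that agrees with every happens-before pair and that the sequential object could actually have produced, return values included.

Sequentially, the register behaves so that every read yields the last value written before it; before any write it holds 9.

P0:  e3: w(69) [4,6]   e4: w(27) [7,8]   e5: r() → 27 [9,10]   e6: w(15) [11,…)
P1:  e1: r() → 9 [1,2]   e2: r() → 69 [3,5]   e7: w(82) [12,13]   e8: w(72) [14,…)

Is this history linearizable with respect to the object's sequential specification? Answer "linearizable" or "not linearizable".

linearizable

one valid linearization: e1, e3, e2, e4, e5, e6, e7
1. e1 r() → 9, leaving value 9
2. e3 w(69), leaving value 69
3. e2 r() → 69, leaving value 69
4. e4 w(27), leaving value 27
5. e5 r() → 27, leaving value 27
6. e6 w(15) (pending, included), leaving value 15
7. e7 w(82), leaving value 82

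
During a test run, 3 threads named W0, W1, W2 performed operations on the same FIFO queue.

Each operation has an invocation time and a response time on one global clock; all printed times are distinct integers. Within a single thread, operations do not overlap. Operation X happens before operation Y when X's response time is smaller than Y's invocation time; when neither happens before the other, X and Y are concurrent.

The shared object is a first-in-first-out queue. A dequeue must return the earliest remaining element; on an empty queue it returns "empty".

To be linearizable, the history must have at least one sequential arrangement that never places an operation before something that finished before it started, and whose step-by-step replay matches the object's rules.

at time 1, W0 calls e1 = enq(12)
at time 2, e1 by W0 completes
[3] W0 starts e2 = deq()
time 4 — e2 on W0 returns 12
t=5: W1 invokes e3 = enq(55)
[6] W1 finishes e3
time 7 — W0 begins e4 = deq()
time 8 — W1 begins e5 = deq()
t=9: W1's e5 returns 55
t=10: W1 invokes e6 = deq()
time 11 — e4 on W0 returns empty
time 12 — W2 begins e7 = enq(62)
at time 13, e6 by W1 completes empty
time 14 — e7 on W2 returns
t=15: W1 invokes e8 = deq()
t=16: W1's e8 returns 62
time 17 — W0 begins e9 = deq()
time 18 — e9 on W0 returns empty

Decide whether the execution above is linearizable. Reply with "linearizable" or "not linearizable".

one valid linearization: e1, e2, e3, e5, e4, e6, e7, e8, e9
1. e1 enq(12), leaving queue <12>
2. e2 deq() → 12, leaving queue <>
3. e3 enq(55), leaving queue <55>
4. e5 deq() → 55, leaving queue <>
5. e4 deq() → empty, leaving queue <>
6. e6 deq() → empty, leaving queue <>
7. e7 enq(62), leaving queue <62>
8. e8 deq() → 62, leaving queue <>
9. e9 deq() → empty, leaving queue <>

linearizable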